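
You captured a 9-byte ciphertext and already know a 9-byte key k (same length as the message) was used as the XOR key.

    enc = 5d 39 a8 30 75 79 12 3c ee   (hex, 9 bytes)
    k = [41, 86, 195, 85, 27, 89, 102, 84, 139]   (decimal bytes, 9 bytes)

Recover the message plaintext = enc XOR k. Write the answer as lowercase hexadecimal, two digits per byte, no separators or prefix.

746f6b656e20746865

5d ^ 29 = 74
39 ^ 56 = 6f
a8 ^ c3 = 6b
30 ^ 55 = 65
75 ^ 1b = 6e
79 ^ 59 = 20
12 ^ 66 = 74
3c ^ 54 = 68
ee ^ 8b = 65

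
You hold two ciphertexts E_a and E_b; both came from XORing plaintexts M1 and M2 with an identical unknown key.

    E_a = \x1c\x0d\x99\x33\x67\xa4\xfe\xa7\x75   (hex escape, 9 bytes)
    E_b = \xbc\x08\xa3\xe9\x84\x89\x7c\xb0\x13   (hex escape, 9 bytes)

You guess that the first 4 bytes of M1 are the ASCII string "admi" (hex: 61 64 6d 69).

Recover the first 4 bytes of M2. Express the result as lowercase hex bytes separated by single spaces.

First, E_a ⊕ E_b = (M1 ⊕ K) ⊕ (M2 ⊕ K) = M1 ⊕ M2, so the key drops out. Then M2 = (M1 ⊕ M2) ⊕ M1 over the first 4 bytes.
byte 0: (1c xor bc) xor 61 = a0 xor 61 = c1
byte 1: (0d xor 08) xor 64 = 05 xor 64 = 61
byte 2: (99 xor a3) xor 6d = 3a xor 6d = 57
byte 3: (33 xor e9) xor 69 = da xor 69 = b3

c1 61 57 b3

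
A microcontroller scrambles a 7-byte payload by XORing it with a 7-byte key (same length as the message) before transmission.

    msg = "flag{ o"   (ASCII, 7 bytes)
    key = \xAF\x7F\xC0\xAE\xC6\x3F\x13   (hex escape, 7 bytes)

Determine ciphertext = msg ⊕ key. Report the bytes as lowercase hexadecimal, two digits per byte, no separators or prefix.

c913a1c9bd1f7c

102 xor 175 = 201
108 xor 127 =  19
 97 xor 192 = 161
103 xor 174 = 201
123 xor 198 = 189
 32 xor  63 =  31
111 xor  19 = 124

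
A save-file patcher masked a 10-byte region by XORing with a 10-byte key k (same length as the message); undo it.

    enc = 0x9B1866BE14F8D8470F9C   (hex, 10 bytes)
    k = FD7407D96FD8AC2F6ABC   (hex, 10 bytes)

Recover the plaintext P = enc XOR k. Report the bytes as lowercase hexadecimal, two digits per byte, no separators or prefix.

666c61677b2074686520

XOR is its own inverse, so applying the key byte-wise gives the result directly.
10011011 ^ 11111101 = 01100110
00011000 ^ 01110100 = 01101100
01100110 ^ 00000111 = 01100001
10111110 ^ 11011001 = 01100111
00010100 ^ 01101111 = 01111011
11111000 ^ 11011000 = 00100000
11011000 ^ 10101100 = 01110100
01000111 ^ 00101111 = 01101000
00001111 ^ 01101010 = 01100101
10011100 ^ 10111100 = 00100000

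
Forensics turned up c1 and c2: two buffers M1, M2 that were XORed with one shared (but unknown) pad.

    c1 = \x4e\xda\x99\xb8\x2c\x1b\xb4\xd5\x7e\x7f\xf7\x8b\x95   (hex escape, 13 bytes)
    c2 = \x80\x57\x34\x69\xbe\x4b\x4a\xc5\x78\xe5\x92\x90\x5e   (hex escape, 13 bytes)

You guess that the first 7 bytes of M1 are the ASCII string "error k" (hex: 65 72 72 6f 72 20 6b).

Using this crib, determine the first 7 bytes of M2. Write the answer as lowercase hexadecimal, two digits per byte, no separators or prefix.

First, c1 ⊕ c2 = (M1 ⊕ K) ⊕ (M2 ⊕ K) = M1 ⊕ M2, so the key drops out. Then M2 = (M1 ⊕ M2) ⊕ M1 over the first 7 bytes.
byte 0: (4e xor 80) xor 65 = ce xor 65 = ab
byte 1: (da xor 57) xor 72 = 8d xor 72 = ff
byte 2: (99 xor 34) xor 72 = ad xor 72 = df
byte 3: (b8 xor 69) xor 6f = d1 xor 6f = be
byte 4: (2c xor be) xor 72 = 92 xor 72 = e0
byte 5: (1b xor 4b) xor 20 = 50 xor 20 = 70
byte 6: (b4 xor 4a) xor 6b = fe xor 6b = 95

abffdfbee07095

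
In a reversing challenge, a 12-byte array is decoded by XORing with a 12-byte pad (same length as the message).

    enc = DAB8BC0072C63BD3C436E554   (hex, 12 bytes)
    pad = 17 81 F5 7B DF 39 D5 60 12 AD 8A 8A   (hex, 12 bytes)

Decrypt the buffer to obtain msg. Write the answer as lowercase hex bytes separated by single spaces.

cd 39 49 7b ad ff ee b3 d6 9b 6f de

byte 0: 218 XOR  23 = 205
byte 1: 184 XOR 129 =  57
byte 2: 188 XOR 245 =  73
byte 3:   0 XOR 123 = 123
byte 4: 114 XOR 223 = 173
byte 5: 198 XOR  57 = 255
byte 6:  59 XOR 213 = 238
byte 7: 211 XOR  96 = 179
byte 8: 196 XOR  18 = 214
byte 9:  54 XOR 173 = 155
byte 10: 229 XOR 138 = 111
byte 11:  84 XOR 138 = 222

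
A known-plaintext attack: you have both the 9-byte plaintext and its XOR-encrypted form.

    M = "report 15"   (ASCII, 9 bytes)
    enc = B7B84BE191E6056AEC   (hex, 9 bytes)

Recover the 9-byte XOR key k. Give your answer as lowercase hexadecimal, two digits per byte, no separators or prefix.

c5dd3b8ee392255bd9

Since enc = M ⊕ k, XORing both sides with M gives k = M ⊕ enc.
72 ⊕ b7 = c5
65 ⊕ b8 = dd
70 ⊕ 4b = 3b
6f ⊕ e1 = 8e
72 ⊕ 91 = e3
74 ⊕ e6 = 92
20 ⊕ 05 = 25
31 ⊕ 6a = 5b
35 ⊕ ec = d9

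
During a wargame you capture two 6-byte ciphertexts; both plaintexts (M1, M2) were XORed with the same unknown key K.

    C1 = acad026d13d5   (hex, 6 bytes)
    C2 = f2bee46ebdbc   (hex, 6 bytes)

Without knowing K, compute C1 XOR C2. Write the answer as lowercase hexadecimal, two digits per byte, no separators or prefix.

C1 ⊕ C2 = (M1 ⊕ K) ⊕ (M2 ⊕ K) = M1 ⊕ M2 — the shared key cancels under XOR.
byte 0: ac ⊕ f2 = 5e
byte 1: ad ⊕ be = 13
byte 2: 02 ⊕ e4 = e6
byte 3: 6d ⊕ 6e = 03
byte 4: 13 ⊕ bd = ae
byte 5: d5 ⊕ bc = 69

5e13e603ae69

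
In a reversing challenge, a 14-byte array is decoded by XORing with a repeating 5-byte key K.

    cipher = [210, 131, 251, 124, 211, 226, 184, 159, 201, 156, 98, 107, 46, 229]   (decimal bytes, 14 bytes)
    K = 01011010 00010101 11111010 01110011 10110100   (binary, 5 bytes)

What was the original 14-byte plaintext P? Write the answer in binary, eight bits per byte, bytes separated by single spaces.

The 5-byte key repeats, so the effective keystream is 5a 15 fa 73 b4 5a 15 fa 73 b4 5a 15 fa 73.
byte 0: d2 ^ 5a = 88
byte 1: 83 ^ 15 = 96
byte 2: fb ^ fa = 01
byte 3: 7c ^ 73 = 0f
byte 4: d3 ^ b4 = 67
byte 5: e2 ^ 5a = b8
byte 6: b8 ^ 15 = ad
byte 7: 9f ^ fa = 65
byte 8: c9 ^ 73 = ba
byte 9: 9c ^ b4 = 28
byte 10: 62 ^ 5a = 38
byte 11: 6b ^ 15 = 7e
byte 12: 2e ^ fa = d4
byte 13: e5 ^ 73 = 96

10001000 10010110 00000001 00001111 01100111 10111000 10101101 01100101 10111010 00101000 00111000 01111110 11010100 10010110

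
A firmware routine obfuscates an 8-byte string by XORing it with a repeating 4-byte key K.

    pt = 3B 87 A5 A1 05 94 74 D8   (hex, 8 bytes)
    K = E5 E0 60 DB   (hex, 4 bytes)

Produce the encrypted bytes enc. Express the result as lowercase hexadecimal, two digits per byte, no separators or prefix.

de67c57ae0741403

The 4-byte key repeats, so the effective keystream is e5 e0 60 db e5 e0 60 db.
byte 0: 00111011 ⊕ 11100101 = 11011110
byte 1: 10000111 ⊕ 11100000 = 01100111
byte 2: 10100101 ⊕ 01100000 = 11000101
byte 3: 10100001 ⊕ 11011011 = 01111010
byte 4: 00000101 ⊕ 11100101 = 11100000
byte 5: 10010100 ⊕ 11100000 = 01110100
byte 6: 01110100 ⊕ 01100000 = 00010100
byte 7: 11011000 ⊕ 11011011 = 00000011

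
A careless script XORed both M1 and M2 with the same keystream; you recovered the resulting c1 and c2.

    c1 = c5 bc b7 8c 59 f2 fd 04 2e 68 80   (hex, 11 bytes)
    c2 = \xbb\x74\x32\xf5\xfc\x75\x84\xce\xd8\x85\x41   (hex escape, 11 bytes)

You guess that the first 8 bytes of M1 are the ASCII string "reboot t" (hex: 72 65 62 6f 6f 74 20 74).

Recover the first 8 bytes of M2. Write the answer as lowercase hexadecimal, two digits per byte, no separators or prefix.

First, c1 ⊕ c2 = (M1 ⊕ K) ⊕ (M2 ⊕ K) = M1 ⊕ M2, so the key drops out. Then M2 = (M1 ⊕ M2) ⊕ M1 over the first 8 bytes.
byte 0: (c5 ⊕ bb) ⊕ 72 = 7e ⊕ 72 = 0c
byte 1: (bc ⊕ 74) ⊕ 65 = c8 ⊕ 65 = ad
byte 2: (b7 ⊕ 32) ⊕ 62 = 85 ⊕ 62 = e7
byte 3: (8c ⊕ f5) ⊕ 6f = 79 ⊕ 6f = 16
byte 4: (59 ⊕ fc) ⊕ 6f = a5 ⊕ 6f = ca
byte 5: (f2 ⊕ 75) ⊕ 74 = 87 ⊕ 74 = f3
byte 6: (fd ⊕ 84) ⊕ 20 = 79 ⊕ 20 = 59
byte 7: (04 ⊕ ce) ⊕ 74 = ca ⊕ 74 = be

0cade716caf359be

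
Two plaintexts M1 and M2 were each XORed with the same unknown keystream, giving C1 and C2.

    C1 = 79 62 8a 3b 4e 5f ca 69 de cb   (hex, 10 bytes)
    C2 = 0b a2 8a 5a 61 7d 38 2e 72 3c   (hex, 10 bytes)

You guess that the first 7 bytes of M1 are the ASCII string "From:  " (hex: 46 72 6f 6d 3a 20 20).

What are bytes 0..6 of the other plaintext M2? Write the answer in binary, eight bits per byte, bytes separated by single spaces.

First, C1 ⊕ C2 = (M1 ⊕ K) ⊕ (M2 ⊕ K) = M1 ⊕ M2, so the key drops out. Then M2 = (M1 ⊕ M2) ⊕ M1 over the first 7 bytes.
byte 0: (79 ^ 0b) ^ 46 = 72 ^ 46 = 34
byte 1: (62 ^ a2) ^ 72 = c0 ^ 72 = b2
byte 2: (8a ^ 8a) ^ 6f = 00 ^ 6f = 6f
byte 3: (3b ^ 5a) ^ 6d = 61 ^ 6d = 0c
byte 4: (4e ^ 61) ^ 3a = 2f ^ 3a = 15
byte 5: (5f ^ 7d) ^ 20 = 22 ^ 20 = 02
byte 6: (ca ^ 38) ^ 20 = f2 ^ 20 = d2

00110100 10110010 01101111 00001100 00010101 00000010 11010010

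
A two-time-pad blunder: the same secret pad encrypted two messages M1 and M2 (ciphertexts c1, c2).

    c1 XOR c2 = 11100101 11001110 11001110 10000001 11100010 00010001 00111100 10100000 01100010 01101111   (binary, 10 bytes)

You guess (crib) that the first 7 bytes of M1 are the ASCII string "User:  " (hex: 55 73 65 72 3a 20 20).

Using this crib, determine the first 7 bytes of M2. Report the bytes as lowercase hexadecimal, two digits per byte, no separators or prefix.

b0bdabf3d8311c

Since c1 ⊕ c2 = M1 ⊕ M2, XORing with the guessed M1 bytes yields the corresponding M2 bytes: M2 = (c1 ⊕ c2) ⊕ M1.
e5 ⊕ 55 = b0
ce ⊕ 73 = bd
ce ⊕ 65 = ab
81 ⊕ 72 = f3
e2 ⊕ 3a = d8
11 ⊕ 20 = 31
3c ⊕ 20 = 1c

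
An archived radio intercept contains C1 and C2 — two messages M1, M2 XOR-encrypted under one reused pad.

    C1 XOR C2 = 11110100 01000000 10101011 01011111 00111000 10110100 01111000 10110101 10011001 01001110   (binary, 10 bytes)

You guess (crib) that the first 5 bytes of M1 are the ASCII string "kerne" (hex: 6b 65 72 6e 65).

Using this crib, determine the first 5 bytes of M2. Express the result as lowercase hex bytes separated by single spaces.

Since C1 ⊕ C2 = M1 ⊕ M2, XORing with the guessed M1 bytes yields the corresponding M2 bytes: M2 = (C1 ⊕ C2) ⊕ M1.
byte 0: 11110100 ^ 01101011 = 10011111
byte 1: 01000000 ^ 01100101 = 00100101
byte 2: 10101011 ^ 01110010 = 11011001
byte 3: 01011111 ^ 01101110 = 00110001
byte 4: 00111000 ^ 01100101 = 01011101

9f 25 d9 31 5d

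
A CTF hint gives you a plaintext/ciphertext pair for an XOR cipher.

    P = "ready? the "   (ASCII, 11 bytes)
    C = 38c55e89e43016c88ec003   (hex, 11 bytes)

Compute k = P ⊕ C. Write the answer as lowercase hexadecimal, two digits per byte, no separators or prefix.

4aa03fed9d0f36bce6a523

Since C = P ⊕ k, XORing both sides with P gives k = P ⊕ C.
72 ^ 38 = 4a
65 ^ c5 = a0
61 ^ 5e = 3f
64 ^ 89 = ed
79 ^ e4 = 9d
3f ^ 30 = 0f
20 ^ 16 = 36
74 ^ c8 = bc
68 ^ 8e = e6
65 ^ c0 = a5
20 ^ 03 = 23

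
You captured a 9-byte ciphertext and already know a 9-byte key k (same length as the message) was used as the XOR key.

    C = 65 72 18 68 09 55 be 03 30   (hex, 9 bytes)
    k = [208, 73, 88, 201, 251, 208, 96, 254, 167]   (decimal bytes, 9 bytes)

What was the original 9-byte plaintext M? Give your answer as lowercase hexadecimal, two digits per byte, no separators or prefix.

byte 0: 65 ^ d0 = b5
byte 1: 72 ^ 49 = 3b
byte 2: 18 ^ 58 = 40
byte 3: 68 ^ c9 = a1
byte 4: 09 ^ fb = f2
byte 5: 55 ^ d0 = 85
byte 6: be ^ 60 = de
byte 7: 03 ^ fe = fd
byte 8: 30 ^ a7 = 97

b53b40a1f285defd97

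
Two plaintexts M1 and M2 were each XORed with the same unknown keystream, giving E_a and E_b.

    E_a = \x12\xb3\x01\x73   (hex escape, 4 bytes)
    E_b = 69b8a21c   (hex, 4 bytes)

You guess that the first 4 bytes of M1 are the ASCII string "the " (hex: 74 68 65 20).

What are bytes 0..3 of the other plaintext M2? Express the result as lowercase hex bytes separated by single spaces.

0f 63 c6 4f

First, E_a ⊕ E_b = (M1 ⊕ K) ⊕ (M2 ⊕ K) = M1 ⊕ M2, so the key drops out. Then M2 = (M1 ⊕ M2) ⊕ M1 over the first 4 bytes.
byte 0: (12 ⊕ 69) ⊕ 74 = 7b ⊕ 74 = 0f
byte 1: (b3 ⊕ b8) ⊕ 68 = 0b ⊕ 68 = 63
byte 2: (01 ⊕ a2) ⊕ 65 = a3 ⊕ 65 = c6
byte 3: (73 ⊕ 1c) ⊕ 20 = 6f ⊕ 20 = 4f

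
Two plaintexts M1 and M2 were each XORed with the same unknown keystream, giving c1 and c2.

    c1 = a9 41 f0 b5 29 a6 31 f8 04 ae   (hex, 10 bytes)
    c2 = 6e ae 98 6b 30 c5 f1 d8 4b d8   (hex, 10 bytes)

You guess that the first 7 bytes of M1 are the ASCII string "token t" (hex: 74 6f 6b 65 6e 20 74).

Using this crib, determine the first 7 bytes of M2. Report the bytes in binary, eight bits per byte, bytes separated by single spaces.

10110011 10000000 00000011 10111011 01110111 01000011 10110100

First, c1 ⊕ c2 = (M1 ⊕ K) ⊕ (M2 ⊕ K) = M1 ⊕ M2, so the key drops out. Then M2 = (M1 ⊕ M2) ⊕ M1 over the first 7 bytes.
byte 0: (a9 xor 6e) xor 74 = c7 xor 74 = b3
byte 1: (41 xor ae) xor 6f = ef xor 6f = 80
byte 2: (f0 xor 98) xor 6b = 68 xor 6b = 03
byte 3: (b5 xor 6b) xor 65 = de xor 65 = bb
byte 4: (29 xor 30) xor 6e = 19 xor 6e = 77
byte 5: (a6 xor c5) xor 20 = 63 xor 20 = 43
byte 6: (31 xor f1) xor 74 = c0 xor 74 = b4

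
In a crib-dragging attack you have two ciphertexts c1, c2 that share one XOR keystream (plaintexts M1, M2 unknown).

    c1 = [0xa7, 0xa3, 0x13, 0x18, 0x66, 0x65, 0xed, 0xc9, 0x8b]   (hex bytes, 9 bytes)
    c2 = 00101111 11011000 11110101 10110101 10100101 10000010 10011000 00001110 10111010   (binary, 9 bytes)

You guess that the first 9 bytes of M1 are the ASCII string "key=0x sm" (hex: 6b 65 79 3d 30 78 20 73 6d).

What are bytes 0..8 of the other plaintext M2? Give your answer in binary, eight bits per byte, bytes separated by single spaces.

First, c1 ⊕ c2 = (M1 ⊕ K) ⊕ (M2 ⊕ K) = M1 ⊕ M2, so the key drops out. Then M2 = (M1 ⊕ M2) ⊕ M1 over the first 9 bytes.
byte 0: (a7 xor 2f) xor 6b = 88 xor 6b = e3
byte 1: (a3 xor d8) xor 65 = 7b xor 65 = 1e
byte 2: (13 xor f5) xor 79 = e6 xor 79 = 9f
byte 3: (18 xor b5) xor 3d = ad xor 3d = 90
byte 4: (66 xor a5) xor 30 = c3 xor 30 = f3
byte 5: (65 xor 82) xor 78 = e7 xor 78 = 9f
byte 6: (ed xor 98) xor 20 = 75 xor 20 = 55
byte 7: (c9 xor 0e) xor 73 = c7 xor 73 = b4
byte 8: (8b xor ba) xor 6d = 31 xor 6d = 5c

11100011 00011110 10011111 10010000 11110011 10011111 01010101 10110100 01011100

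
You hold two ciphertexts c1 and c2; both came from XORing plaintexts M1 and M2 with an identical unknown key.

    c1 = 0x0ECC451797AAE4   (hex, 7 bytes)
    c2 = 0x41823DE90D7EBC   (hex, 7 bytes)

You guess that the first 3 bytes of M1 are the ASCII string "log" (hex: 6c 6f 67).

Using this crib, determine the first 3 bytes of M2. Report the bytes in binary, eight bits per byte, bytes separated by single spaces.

00100011 00100001 00011111

First, c1 ⊕ c2 = (M1 ⊕ K) ⊕ (M2 ⊕ K) = M1 ⊕ M2, so the key drops out. Then M2 = (M1 ⊕ M2) ⊕ M1 over the first 3 bytes.
byte 0: (0e xor 41) xor 6c = 4f xor 6c = 23
byte 1: (cc xor 82) xor 6f = 4e xor 6f = 21
byte 2: (45 xor 3d) xor 67 = 78 xor 67 = 1f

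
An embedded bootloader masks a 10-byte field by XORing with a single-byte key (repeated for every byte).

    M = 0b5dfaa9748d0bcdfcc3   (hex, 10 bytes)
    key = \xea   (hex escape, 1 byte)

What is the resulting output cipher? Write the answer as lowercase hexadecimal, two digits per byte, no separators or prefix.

The 1-byte key repeats, so the effective keystream is ea ea ea ea ea ea ea ea ea ea.
byte 0: 00001011 ^ 11101010 = 11100001
byte 1: 01011101 ^ 11101010 = 10110111
byte 2: 11111010 ^ 11101010 = 00010000
byte 3: 10101001 ^ 11101010 = 01000011
byte 4: 01110100 ^ 11101010 = 10011110
byte 5: 10001101 ^ 11101010 = 01100111
byte 6: 00001011 ^ 11101010 = 11100001
byte 7: 11001101 ^ 11101010 = 00100111
byte 8: 11111100 ^ 11101010 = 00010110
byte 9: 11000011 ^ 11101010 = 00101001

e1b710439e67e1271629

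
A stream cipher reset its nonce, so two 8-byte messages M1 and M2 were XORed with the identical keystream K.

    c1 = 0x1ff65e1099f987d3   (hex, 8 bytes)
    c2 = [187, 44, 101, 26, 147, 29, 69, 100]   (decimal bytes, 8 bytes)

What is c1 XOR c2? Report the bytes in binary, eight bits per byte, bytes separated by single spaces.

10100100 11011010 00111011 00001010 00001010 11100100 11000010 10110111

c1 ⊕ c2 = (M1 ⊕ K) ⊕ (M2 ⊕ K) = M1 ⊕ M2 — the shared key cancels under XOR.
byte 0: 1f ⊕ bb = a4
byte 1: f6 ⊕ 2c = da
byte 2: 5e ⊕ 65 = 3b
byte 3: 10 ⊕ 1a = 0a
byte 4: 99 ⊕ 93 = 0a
byte 5: f9 ⊕ 1d = e4
byte 6: 87 ⊕ 45 = c2
byte 7: d3 ⊕ 64 = b7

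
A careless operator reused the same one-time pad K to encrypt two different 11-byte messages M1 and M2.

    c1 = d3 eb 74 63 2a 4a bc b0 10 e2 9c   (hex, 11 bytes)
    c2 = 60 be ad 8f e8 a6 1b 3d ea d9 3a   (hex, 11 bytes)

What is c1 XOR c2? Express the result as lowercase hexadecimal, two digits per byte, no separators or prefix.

b355d9ecc2eca78dfa3ba6

c1 ⊕ c2 = (M1 ⊕ K) ⊕ (M2 ⊕ K) = M1 ⊕ M2 — the shared key cancels under XOR.
byte 0: 11010011 xor 01100000 = 10110011
byte 1: 11101011 xor 10111110 = 01010101
byte 2: 01110100 xor 10101101 = 11011001
byte 3: 01100011 xor 10001111 = 11101100
byte 4: 00101010 xor 11101000 = 11000010
byte 5: 01001010 xor 10100110 = 11101100
byte 6: 10111100 xor 00011011 = 10100111
byte 7: 10110000 xor 00111101 = 10001101
byte 8: 00010000 xor 11101010 = 11111010
byte 9: 11100010 xor 11011001 = 00111011
byte 10: 10011100 xor 00111010 = 10100110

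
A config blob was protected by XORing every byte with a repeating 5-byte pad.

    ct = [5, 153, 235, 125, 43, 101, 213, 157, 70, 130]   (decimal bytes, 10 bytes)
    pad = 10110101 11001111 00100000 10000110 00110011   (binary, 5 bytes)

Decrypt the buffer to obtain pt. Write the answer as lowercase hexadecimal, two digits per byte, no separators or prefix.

The 5-byte key repeats, so the effective keystream is b5 cf 20 86 33 b5 cf 20 86 33.
byte 0:   5 ⊕ 181 = 176
byte 1: 153 ⊕ 207 =  86
byte 2: 235 ⊕  32 = 203
byte 3: 125 ⊕ 134 = 251
byte 4:  43 ⊕  51 =  24
byte 5: 101 ⊕ 181 = 208
byte 6: 213 ⊕ 207 =  26
byte 7: 157 ⊕  32 = 189
byte 8:  70 ⊕ 134 = 192
byte 9: 130 ⊕  51 = 177

b056cbfb18d01abdc0b1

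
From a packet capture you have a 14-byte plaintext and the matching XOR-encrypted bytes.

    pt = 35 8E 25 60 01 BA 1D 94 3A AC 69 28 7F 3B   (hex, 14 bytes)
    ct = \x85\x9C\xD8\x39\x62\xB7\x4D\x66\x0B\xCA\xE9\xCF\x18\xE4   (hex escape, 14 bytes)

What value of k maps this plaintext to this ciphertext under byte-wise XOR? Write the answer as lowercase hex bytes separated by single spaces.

b0 12 fd 59 63 0d 50 f2 31 66 80 e7 67 df

Since ct = pt ⊕ k, XORing both sides with pt gives k = pt ⊕ ct.
 53 XOR 133 = 176
142 XOR 156 =  18
 37 XOR 216 = 253
 96 XOR  57 =  89
  1 XOR  98 =  99
186 XOR 183 =  13
 29 XOR  77 =  80
148 XOR 102 = 242
 58 XOR  11 =  49
172 XOR 202 = 102
105 XOR 233 = 128
 40 XOR 207 = 231
127 XOR  24 = 103
 59 XOR 228 = 223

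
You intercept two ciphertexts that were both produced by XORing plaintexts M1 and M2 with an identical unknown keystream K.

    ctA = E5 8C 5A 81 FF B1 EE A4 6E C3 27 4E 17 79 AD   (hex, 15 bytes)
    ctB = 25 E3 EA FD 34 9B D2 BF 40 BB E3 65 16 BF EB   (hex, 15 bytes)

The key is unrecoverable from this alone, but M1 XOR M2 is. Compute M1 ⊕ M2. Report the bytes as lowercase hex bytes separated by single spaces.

c0 6f b0 7c cb 2a 3c 1b 2e 78 c4 2b 01 c6 46

ctA ⊕ ctB = (M1 ⊕ K) ⊕ (M2 ⊕ K) = M1 ⊕ M2 — the shared key cancels under XOR.
e5 ⊕ 25 = c0
8c ⊕ e3 = 6f
5a ⊕ ea = b0
81 ⊕ fd = 7c
ff ⊕ 34 = cb
b1 ⊕ 9b = 2a
ee ⊕ d2 = 3c
a4 ⊕ bf = 1b
6e ⊕ 40 = 2e
c3 ⊕ bb = 78
27 ⊕ e3 = c4
4e ⊕ 65 = 2b
17 ⊕ 16 = 01
79 ⊕ bf = c6
ad ⊕ eb = 46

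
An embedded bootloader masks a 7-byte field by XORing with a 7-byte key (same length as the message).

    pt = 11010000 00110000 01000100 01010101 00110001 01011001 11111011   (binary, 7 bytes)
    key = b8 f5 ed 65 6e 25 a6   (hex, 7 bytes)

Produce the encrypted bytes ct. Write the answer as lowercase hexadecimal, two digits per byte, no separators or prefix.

68c5a9305f7c5d

d0 XOR b8 = 68
30 XOR f5 = c5
44 XOR ed = a9
55 XOR 65 = 30
31 XOR 6e = 5f
59 XOR 25 = 7c
fb XOR a6 = 5d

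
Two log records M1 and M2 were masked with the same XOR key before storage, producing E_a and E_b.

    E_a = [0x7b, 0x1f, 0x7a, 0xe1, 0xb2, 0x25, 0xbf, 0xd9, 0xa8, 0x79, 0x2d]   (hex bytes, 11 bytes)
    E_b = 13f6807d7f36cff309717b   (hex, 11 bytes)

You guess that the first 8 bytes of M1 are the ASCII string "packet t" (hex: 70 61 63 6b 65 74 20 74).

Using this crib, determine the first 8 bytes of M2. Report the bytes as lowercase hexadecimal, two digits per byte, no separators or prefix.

First, E_a ⊕ E_b = (M1 ⊕ K) ⊕ (M2 ⊕ K) = M1 ⊕ M2, so the key drops out. Then M2 = (M1 ⊕ M2) ⊕ M1 over the first 8 bytes.
byte 0: (7b ^ 13) ^ 70 = 68 ^ 70 = 18
byte 1: (1f ^ f6) ^ 61 = e9 ^ 61 = 88
byte 2: (7a ^ 80) ^ 63 = fa ^ 63 = 99
byte 3: (e1 ^ 7d) ^ 6b = 9c ^ 6b = f7
byte 4: (b2 ^ 7f) ^ 65 = cd ^ 65 = a8
byte 5: (25 ^ 36) ^ 74 = 13 ^ 74 = 67
byte 6: (bf ^ cf) ^ 20 = 70 ^ 20 = 50
byte 7: (d9 ^ f3) ^ 74 = 2a ^ 74 = 5e

188899f7a867505e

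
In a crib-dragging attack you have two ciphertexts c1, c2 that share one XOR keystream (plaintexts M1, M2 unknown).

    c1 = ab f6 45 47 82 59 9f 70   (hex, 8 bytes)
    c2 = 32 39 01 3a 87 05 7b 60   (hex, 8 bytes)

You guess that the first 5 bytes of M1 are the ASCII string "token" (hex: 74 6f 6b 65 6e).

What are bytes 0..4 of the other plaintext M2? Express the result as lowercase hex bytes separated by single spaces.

ed a0 2f 18 6b

First, c1 ⊕ c2 = (M1 ⊕ K) ⊕ (M2 ⊕ K) = M1 ⊕ M2, so the key drops out. Then M2 = (M1 ⊕ M2) ⊕ M1 over the first 5 bytes.
byte 0: (ab xor 32) xor 74 = 99 xor 74 = ed
byte 1: (f6 xor 39) xor 6f = cf xor 6f = a0
byte 2: (45 xor 01) xor 6b = 44 xor 6b = 2f
byte 3: (47 xor 3a) xor 65 = 7d xor 65 = 18
byte 4: (82 xor 87) xor 6e = 05 xor 6e = 6b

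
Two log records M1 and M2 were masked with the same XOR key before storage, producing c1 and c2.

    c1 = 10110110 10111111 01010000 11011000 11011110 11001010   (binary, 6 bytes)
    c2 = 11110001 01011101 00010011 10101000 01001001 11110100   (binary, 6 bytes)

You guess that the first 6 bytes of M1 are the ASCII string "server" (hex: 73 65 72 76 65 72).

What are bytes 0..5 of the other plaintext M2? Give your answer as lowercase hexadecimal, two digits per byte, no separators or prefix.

34873106f24c

First, c1 ⊕ c2 = (M1 ⊕ K) ⊕ (M2 ⊕ K) = M1 ⊕ M2, so the key drops out. Then M2 = (M1 ⊕ M2) ⊕ M1 over the first 6 bytes.
byte 0: (b6 XOR f1) XOR 73 = 47 XOR 73 = 34
byte 1: (bf XOR 5d) XOR 65 = e2 XOR 65 = 87
byte 2: (50 XOR 13) XOR 72 = 43 XOR 72 = 31
byte 3: (d8 XOR a8) XOR 76 = 70 XOR 76 = 06
byte 4: (de XOR 49) XOR 65 = 97 XOR 65 = f2
byte 5: (ca XOR f4) XOR 72 = 3e XOR 72 = 4c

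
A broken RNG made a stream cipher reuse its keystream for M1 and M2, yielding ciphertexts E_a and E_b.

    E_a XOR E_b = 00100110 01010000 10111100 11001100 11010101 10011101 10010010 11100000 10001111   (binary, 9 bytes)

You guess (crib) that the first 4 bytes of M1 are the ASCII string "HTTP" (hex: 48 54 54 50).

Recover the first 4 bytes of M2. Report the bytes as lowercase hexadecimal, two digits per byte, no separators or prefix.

Since E_a ⊕ E_b = M1 ⊕ M2, XORing with the guessed M1 bytes yields the corresponding M2 bytes: M2 = (E_a ⊕ E_b) ⊕ M1.
byte 0: 00100110 ⊕ 01001000 = 01101110
byte 1: 01010000 ⊕ 01010100 = 00000100
byte 2: 10111100 ⊕ 01010100 = 11101000
byte 3: 11001100 ⊕ 01010000 = 10011100

6e04e89c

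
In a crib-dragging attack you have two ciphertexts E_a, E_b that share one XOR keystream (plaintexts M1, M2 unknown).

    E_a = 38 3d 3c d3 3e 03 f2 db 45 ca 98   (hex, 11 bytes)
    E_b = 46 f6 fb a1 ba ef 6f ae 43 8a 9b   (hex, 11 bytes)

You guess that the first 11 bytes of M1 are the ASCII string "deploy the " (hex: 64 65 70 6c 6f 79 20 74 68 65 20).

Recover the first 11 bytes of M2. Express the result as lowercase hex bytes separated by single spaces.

1a ae b7 1e eb 95 bd 01 6e 25 23

First, E_a ⊕ E_b = (M1 ⊕ K) ⊕ (M2 ⊕ K) = M1 ⊕ M2, so the key drops out. Then M2 = (M1 ⊕ M2) ⊕ M1 over the first 11 bytes.
byte 0: (38 ⊕ 46) ⊕ 64 = 7e ⊕ 64 = 1a
byte 1: (3d ⊕ f6) ⊕ 65 = cb ⊕ 65 = ae
byte 2: (3c ⊕ fb) ⊕ 70 = c7 ⊕ 70 = b7
byte 3: (d3 ⊕ a1) ⊕ 6c = 72 ⊕ 6c = 1e
byte 4: (3e ⊕ ba) ⊕ 6f = 84 ⊕ 6f = eb
byte 5: (03 ⊕ ef) ⊕ 79 = ec ⊕ 79 = 95
byte 6: (f2 ⊕ 6f) ⊕ 20 = 9d ⊕ 20 = bd
byte 7: (db ⊕ ae) ⊕ 74 = 75 ⊕ 74 = 01
byte 8: (45 ⊕ 43) ⊕ 68 = 06 ⊕ 68 = 6e
byte 9: (ca ⊕ 8a) ⊕ 65 = 40 ⊕ 65 = 25
byte 10: (98 ⊕ 9b) ⊕ 20 = 03 ⊕ 20 = 23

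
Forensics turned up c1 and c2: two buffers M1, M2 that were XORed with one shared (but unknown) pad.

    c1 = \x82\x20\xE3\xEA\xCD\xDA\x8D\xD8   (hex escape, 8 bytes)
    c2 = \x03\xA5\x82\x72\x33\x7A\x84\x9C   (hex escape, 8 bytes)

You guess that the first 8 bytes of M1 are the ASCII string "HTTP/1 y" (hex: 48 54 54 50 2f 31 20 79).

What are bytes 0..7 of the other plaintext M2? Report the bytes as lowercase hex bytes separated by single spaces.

c9 d1 35 c8 d1 91 29 3d

First, c1 ⊕ c2 = (M1 ⊕ K) ⊕ (M2 ⊕ K) = M1 ⊕ M2, so the key drops out. Then M2 = (M1 ⊕ M2) ⊕ M1 over the first 8 bytes.
byte 0: (82 XOR 03) XOR 48 = 81 XOR 48 = c9
byte 1: (20 XOR a5) XOR 54 = 85 XOR 54 = d1
byte 2: (e3 XOR 82) XOR 54 = 61 XOR 54 = 35
byte 3: (ea XOR 72) XOR 50 = 98 XOR 50 = c8
byte 4: (cd XOR 33) XOR 2f = fe XOR 2f = d1
byte 5: (da XOR 7a) XOR 31 = a0 XOR 31 = 91
byte 6: (8d XOR 84) XOR 20 = 09 XOR 20 = 29
byte 7: (d8 XOR 9c) XOR 79 = 44 XOR 79 = 3d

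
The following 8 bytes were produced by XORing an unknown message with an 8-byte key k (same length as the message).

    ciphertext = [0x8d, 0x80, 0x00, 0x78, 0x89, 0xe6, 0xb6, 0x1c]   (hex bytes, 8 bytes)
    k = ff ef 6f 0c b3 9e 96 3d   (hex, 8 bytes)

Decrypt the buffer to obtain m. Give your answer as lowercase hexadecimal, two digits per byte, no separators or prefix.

XOR is its own inverse, so applying the key byte-wise gives the result directly.
byte 0: 10001101 xor 11111111 = 01110010
byte 1: 10000000 xor 11101111 = 01101111
byte 2: 00000000 xor 01101111 = 01101111
byte 3: 01111000 xor 00001100 = 01110100
byte 4: 10001001 xor 10110011 = 00111010
byte 5: 11100110 xor 10011110 = 01111000
byte 6: 10110110 xor 10010110 = 00100000
byte 7: 00011100 xor 00111101 = 00100001

726f6f743a782021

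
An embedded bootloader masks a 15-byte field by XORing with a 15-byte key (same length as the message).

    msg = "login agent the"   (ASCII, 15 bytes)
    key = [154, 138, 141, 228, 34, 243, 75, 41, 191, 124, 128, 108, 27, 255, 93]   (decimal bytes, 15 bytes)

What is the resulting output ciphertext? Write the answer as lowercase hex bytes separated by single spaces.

f6 e5 ea 8d 4c d3 2a 4e da 12 f4 4c 6f 97 38

XOR is its own inverse, so applying the key byte-wise gives the result directly.
byte 0: 6c ⊕ 9a = f6
byte 1: 6f ⊕ 8a = e5
byte 2: 67 ⊕ 8d = ea
byte 3: 69 ⊕ e4 = 8d
byte 4: 6e ⊕ 22 = 4c
byte 5: 20 ⊕ f3 = d3
byte 6: 61 ⊕ 4b = 2a
byte 7: 67 ⊕ 29 = 4e
byte 8: 65 ⊕ bf = da
byte 9: 6e ⊕ 7c = 12
byte 10: 74 ⊕ 80 = f4
byte 11: 20 ⊕ 6c = 4c
byte 12: 74 ⊕ 1b = 6f
byte 13: 68 ⊕ ff = 97
byte 14: 65 ⊕ 5d = 38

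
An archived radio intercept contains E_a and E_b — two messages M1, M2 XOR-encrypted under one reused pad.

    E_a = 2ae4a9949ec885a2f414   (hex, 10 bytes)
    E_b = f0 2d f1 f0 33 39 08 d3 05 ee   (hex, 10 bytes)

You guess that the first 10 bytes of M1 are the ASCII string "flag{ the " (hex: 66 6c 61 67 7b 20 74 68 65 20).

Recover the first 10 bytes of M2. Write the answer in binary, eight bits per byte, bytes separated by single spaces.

10111100 10100101 00111001 00000011 11010110 11010001 11111001 00011001 10010100 11011010

First, E_a ⊕ E_b = (M1 ⊕ K) ⊕ (M2 ⊕ K) = M1 ⊕ M2, so the key drops out. Then M2 = (M1 ⊕ M2) ⊕ M1 over the first 10 bytes.
byte 0: (2a XOR f0) XOR 66 = da XOR 66 = bc
byte 1: (e4 XOR 2d) XOR 6c = c9 XOR 6c = a5
byte 2: (a9 XOR f1) XOR 61 = 58 XOR 61 = 39
byte 3: (94 XOR f0) XOR 67 = 64 XOR 67 = 03
byte 4: (9e XOR 33) XOR 7b = ad XOR 7b = d6
byte 5: (c8 XOR 39) XOR 20 = f1 XOR 20 = d1
byte 6: (85 XOR 08) XOR 74 = 8d XOR 74 = f9
byte 7: (a2 XOR d3) XOR 68 = 71 XOR 68 = 19
byte 8: (f4 XOR 05) XOR 65 = f1 XOR 65 = 94
byte 9: (14 XOR ee) XOR 20 = fa XOR 20 = da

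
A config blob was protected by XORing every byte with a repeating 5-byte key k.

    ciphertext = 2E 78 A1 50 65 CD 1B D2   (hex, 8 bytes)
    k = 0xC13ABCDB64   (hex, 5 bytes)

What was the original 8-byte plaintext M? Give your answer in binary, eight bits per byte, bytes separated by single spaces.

The 5-byte key repeats, so the effective keystream is c1 3a bc db 64 c1 3a bc.
byte 0: 00101110 ^ 11000001 = 11101111
byte 1: 01111000 ^ 00111010 = 01000010
byte 2: 10100001 ^ 10111100 = 00011101
byte 3: 01010000 ^ 11011011 = 10001011
byte 4: 01100101 ^ 01100100 = 00000001
byte 5: 11001101 ^ 11000001 = 00001100
byte 6: 00011011 ^ 00111010 = 00100001
byte 7: 11010010 ^ 10111100 = 01101110

11101111 01000010 00011101 10001011 00000001 00001100 00100001 01101110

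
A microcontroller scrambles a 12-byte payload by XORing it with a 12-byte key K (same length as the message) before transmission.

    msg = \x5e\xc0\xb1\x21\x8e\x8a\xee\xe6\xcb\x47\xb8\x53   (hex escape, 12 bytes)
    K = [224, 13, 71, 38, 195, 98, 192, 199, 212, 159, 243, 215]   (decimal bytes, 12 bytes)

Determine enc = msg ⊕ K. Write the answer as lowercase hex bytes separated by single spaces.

byte 0:  94 ^ 224 = 190
byte 1: 192 ^  13 = 205
byte 2: 177 ^  71 = 246
byte 3:  33 ^  38 =   7
byte 4: 142 ^ 195 =  77
byte 5: 138 ^  98 = 232
byte 6: 238 ^ 192 =  46
byte 7: 230 ^ 199 =  33
byte 8: 203 ^ 212 =  31
byte 9:  71 ^ 159 = 216
byte 10: 184 ^ 243 =  75
byte 11:  83 ^ 215 = 132

be cd f6 07 4d e8 2e 21 1f d8 4b 84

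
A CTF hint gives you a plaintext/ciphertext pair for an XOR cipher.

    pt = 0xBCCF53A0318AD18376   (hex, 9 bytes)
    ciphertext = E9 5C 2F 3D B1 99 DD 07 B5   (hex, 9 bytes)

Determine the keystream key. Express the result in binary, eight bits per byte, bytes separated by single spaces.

Since ciphertext = pt ⊕ key, XORing both sides with pt gives key = pt ⊕ ciphertext.
bc ⊕ e9 = 55
cf ⊕ 5c = 93
53 ⊕ 2f = 7c
a0 ⊕ 3d = 9d
31 ⊕ b1 = 80
8a ⊕ 99 = 13
d1 ⊕ dd = 0c
83 ⊕ 07 = 84
76 ⊕ b5 = c3

01010101 10010011 01111100 10011101 10000000 00010011 00001100 10000100 11000011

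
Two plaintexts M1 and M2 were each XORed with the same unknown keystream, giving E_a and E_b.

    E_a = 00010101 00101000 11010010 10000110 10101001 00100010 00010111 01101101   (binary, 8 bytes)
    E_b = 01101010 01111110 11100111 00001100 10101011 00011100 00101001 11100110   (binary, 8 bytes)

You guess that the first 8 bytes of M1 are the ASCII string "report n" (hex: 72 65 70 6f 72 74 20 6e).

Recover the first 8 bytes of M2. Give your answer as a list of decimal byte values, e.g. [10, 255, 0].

[13, 51, 69, 229, 112, 74, 30, 229]

First, E_a ⊕ E_b = (M1 ⊕ K) ⊕ (M2 ⊕ K) = M1 ⊕ M2, so the key drops out. Then M2 = (M1 ⊕ M2) ⊕ M1 over the first 8 bytes.
byte 0: (15 ^ 6a) ^ 72 = 7f ^ 72 = 0d
byte 1: (28 ^ 7e) ^ 65 = 56 ^ 65 = 33
byte 2: (d2 ^ e7) ^ 70 = 35 ^ 70 = 45
byte 3: (86 ^ 0c) ^ 6f = 8a ^ 6f = e5
byte 4: (a9 ^ ab) ^ 72 = 02 ^ 72 = 70
byte 5: (22 ^ 1c) ^ 74 = 3e ^ 74 = 4a
byte 6: (17 ^ 29) ^ 20 = 3e ^ 20 = 1e
byte 7: (6d ^ e6) ^ 6e = 8b ^ 6e = e5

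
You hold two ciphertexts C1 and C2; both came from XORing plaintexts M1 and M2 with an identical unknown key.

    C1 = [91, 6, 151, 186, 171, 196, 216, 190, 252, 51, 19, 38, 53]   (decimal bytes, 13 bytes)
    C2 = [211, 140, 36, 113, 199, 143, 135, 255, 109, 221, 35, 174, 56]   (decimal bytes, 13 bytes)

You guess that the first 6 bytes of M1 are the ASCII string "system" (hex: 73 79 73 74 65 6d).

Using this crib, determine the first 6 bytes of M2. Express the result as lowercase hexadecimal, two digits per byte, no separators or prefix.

First, C1 ⊕ C2 = (M1 ⊕ K) ⊕ (M2 ⊕ K) = M1 ⊕ M2, so the key drops out. Then M2 = (M1 ⊕ M2) ⊕ M1 over the first 6 bytes.
byte 0: (5b xor d3) xor 73 = 88 xor 73 = fb
byte 1: (06 xor 8c) xor 79 = 8a xor 79 = f3
byte 2: (97 xor 24) xor 73 = b3 xor 73 = c0
byte 3: (ba xor 71) xor 74 = cb xor 74 = bf
byte 4: (ab xor c7) xor 65 = 6c xor 65 = 09
byte 5: (c4 xor 8f) xor 6d = 4b xor 6d = 26

fbf3c0bf0926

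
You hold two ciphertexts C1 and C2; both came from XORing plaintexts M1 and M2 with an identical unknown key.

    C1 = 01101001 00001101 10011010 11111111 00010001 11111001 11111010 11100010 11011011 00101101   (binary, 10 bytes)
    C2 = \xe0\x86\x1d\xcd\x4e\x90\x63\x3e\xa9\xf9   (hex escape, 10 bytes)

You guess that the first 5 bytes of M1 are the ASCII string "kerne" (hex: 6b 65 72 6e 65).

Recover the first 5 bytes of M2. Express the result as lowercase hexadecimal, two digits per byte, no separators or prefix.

e2eef55c3a

First, C1 ⊕ C2 = (M1 ⊕ K) ⊕ (M2 ⊕ K) = M1 ⊕ M2, so the key drops out. Then M2 = (M1 ⊕ M2) ⊕ M1 over the first 5 bytes.
byte 0: (69 XOR e0) XOR 6b = 89 XOR 6b = e2
byte 1: (0d XOR 86) XOR 65 = 8b XOR 65 = ee
byte 2: (9a XOR 1d) XOR 72 = 87 XOR 72 = f5
byte 3: (ff XOR cd) XOR 6e = 32 XOR 6e = 5c
byte 4: (11 XOR 4e) XOR 65 = 5f XOR 65 = 3a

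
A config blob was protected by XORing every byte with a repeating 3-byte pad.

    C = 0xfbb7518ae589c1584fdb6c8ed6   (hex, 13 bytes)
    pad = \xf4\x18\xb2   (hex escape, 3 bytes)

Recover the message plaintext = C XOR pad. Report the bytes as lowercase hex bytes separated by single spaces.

The 3-byte key repeats, so the effective keystream is f4 18 b2 f4 18 b2 f4 18 b2 f4 18 b2 f4.
byte 0: 11111011 XOR 11110100 = 00001111
byte 1: 10110111 XOR 00011000 = 10101111
byte 2: 01010001 XOR 10110010 = 11100011
byte 3: 10001010 XOR 11110100 = 01111110
byte 4: 11100101 XOR 00011000 = 11111101
byte 5: 10001001 XOR 10110010 = 00111011
byte 6: 11000001 XOR 11110100 = 00110101
byte 7: 01011000 XOR 00011000 = 01000000
byte 8: 01001111 XOR 10110010 = 11111101
byte 9: 11011011 XOR 11110100 = 00101111
byte 10: 01101100 XOR 00011000 = 01110100
byte 11: 10001110 XOR 10110010 = 00111100
byte 12: 11010110 XOR 11110100 = 00100010

0f af e3 7e fd 3b 35 40 fd 2f 74 3c 22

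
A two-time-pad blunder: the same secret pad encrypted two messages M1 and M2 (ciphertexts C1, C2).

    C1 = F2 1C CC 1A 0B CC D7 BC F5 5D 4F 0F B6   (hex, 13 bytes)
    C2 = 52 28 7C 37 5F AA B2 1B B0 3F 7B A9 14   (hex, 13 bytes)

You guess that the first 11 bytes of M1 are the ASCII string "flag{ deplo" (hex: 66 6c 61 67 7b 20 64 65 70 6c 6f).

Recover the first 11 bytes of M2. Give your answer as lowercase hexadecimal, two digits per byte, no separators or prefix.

c658d14a2f4601c2350e5b

First, C1 ⊕ C2 = (M1 ⊕ K) ⊕ (M2 ⊕ K) = M1 ⊕ M2, so the key drops out. Then M2 = (M1 ⊕ M2) ⊕ M1 over the first 11 bytes.
byte 0: (f2 ⊕ 52) ⊕ 66 = a0 ⊕ 66 = c6
byte 1: (1c ⊕ 28) ⊕ 6c = 34 ⊕ 6c = 58
byte 2: (cc ⊕ 7c) ⊕ 61 = b0 ⊕ 61 = d1
byte 3: (1a ⊕ 37) ⊕ 67 = 2d ⊕ 67 = 4a
byte 4: (0b ⊕ 5f) ⊕ 7b = 54 ⊕ 7b = 2f
byte 5: (cc ⊕ aa) ⊕ 20 = 66 ⊕ 20 = 46
byte 6: (d7 ⊕ b2) ⊕ 64 = 65 ⊕ 64 = 01
byte 7: (bc ⊕ 1b) ⊕ 65 = a7 ⊕ 65 = c2
byte 8: (f5 ⊕ b0) ⊕ 70 = 45 ⊕ 70 = 35
byte 9: (5d ⊕ 3f) ⊕ 6c = 62 ⊕ 6c = 0e
byte 10: (4f ⊕ 7b) ⊕ 6f = 34 ⊕ 6f = 5b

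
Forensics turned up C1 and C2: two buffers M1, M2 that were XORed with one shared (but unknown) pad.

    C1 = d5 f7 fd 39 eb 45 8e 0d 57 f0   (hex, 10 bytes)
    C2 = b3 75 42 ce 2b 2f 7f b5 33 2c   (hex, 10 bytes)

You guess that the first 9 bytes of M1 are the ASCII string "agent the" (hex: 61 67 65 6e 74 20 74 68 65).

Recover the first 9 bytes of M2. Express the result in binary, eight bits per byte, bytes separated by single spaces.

00000111 11100101 11011010 10011001 10110100 01001010 10000101 11010000 00000001

First, C1 ⊕ C2 = (M1 ⊕ K) ⊕ (M2 ⊕ K) = M1 ⊕ M2, so the key drops out. Then M2 = (M1 ⊕ M2) ⊕ M1 over the first 9 bytes.
byte 0: (d5 ⊕ b3) ⊕ 61 = 66 ⊕ 61 = 07
byte 1: (f7 ⊕ 75) ⊕ 67 = 82 ⊕ 67 = e5
byte 2: (fd ⊕ 42) ⊕ 65 = bf ⊕ 65 = da
byte 3: (39 ⊕ ce) ⊕ 6e = f7 ⊕ 6e = 99
byte 4: (eb ⊕ 2b) ⊕ 74 = c0 ⊕ 74 = b4
byte 5: (45 ⊕ 2f) ⊕ 20 = 6a ⊕ 20 = 4a
byte 6: (8e ⊕ 7f) ⊕ 74 = f1 ⊕ 74 = 85
byte 7: (0d ⊕ b5) ⊕ 68 = b8 ⊕ 68 = d0
byte 8: (57 ⊕ 33) ⊕ 65 = 64 ⊕ 65 = 01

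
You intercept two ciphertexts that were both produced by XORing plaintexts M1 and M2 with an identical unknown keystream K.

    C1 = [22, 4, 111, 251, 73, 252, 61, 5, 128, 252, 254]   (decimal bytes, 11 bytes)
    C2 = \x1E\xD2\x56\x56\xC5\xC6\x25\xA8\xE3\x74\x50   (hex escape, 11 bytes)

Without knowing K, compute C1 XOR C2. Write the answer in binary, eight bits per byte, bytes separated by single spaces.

C1 ⊕ C2 = (M1 ⊕ K) ⊕ (M2 ⊕ K) = M1 ⊕ M2 — the shared key cancels under XOR.
16 ^ 1e = 08
04 ^ d2 = d6
6f ^ 56 = 39
fb ^ 56 = ad
49 ^ c5 = 8c
fc ^ c6 = 3a
3d ^ 25 = 18
05 ^ a8 = ad
80 ^ e3 = 63
fc ^ 74 = 88
fe ^ 50 = ae

00001000 11010110 00111001 10101101 10001100 00111010 00011000 10101101 01100011 10001000 10101110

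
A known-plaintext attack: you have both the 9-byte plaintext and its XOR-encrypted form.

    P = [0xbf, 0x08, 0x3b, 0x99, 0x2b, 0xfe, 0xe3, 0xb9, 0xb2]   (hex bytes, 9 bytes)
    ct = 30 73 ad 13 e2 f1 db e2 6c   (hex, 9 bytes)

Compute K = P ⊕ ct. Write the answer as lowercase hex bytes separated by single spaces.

Since ct = P ⊕ K, XORing both sides with P gives K = P ⊕ ct.
byte 0: 191 XOR  48 = 143
byte 1:   8 XOR 115 = 123
byte 2:  59 XOR 173 = 150
byte 3: 153 XOR  19 = 138
byte 4:  43 XOR 226 = 201
byte 5: 254 XOR 241 =  15
byte 6: 227 XOR 219 =  56
byte 7: 185 XOR 226 =  91
byte 8: 178 XOR 108 = 222

8f 7b 96 8a c9 0f 38 5b de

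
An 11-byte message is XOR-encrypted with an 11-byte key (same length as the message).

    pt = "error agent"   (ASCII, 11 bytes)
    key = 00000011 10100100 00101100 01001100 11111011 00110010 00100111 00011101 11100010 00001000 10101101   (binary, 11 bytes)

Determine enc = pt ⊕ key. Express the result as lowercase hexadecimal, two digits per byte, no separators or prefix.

101 XOR   3 = 102
114 XOR 164 = 214
114 XOR  44 =  94
111 XOR  76 =  35
114 XOR 251 = 137
 32 XOR  50 =  18
 97 XOR  39 =  70
103 XOR  29 = 122
101 XOR 226 = 135
110 XOR   8 = 102
116 XOR 173 = 217

66d65e238912467a8766d9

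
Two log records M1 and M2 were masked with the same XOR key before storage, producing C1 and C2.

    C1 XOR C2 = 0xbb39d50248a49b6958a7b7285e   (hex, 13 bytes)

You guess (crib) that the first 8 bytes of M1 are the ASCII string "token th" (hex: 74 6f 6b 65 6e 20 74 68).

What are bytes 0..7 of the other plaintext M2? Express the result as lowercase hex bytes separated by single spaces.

Since C1 ⊕ C2 = M1 ⊕ M2, XORing with the guessed M1 bytes yields the corresponding M2 bytes: M2 = (C1 ⊕ C2) ⊕ M1.
bb ⊕ 74 = cf
39 ⊕ 6f = 56
d5 ⊕ 6b = be
02 ⊕ 65 = 67
48 ⊕ 6e = 26
a4 ⊕ 20 = 84
9b ⊕ 74 = ef
69 ⊕ 68 = 01

cf 56 be 67 26 84 ef 01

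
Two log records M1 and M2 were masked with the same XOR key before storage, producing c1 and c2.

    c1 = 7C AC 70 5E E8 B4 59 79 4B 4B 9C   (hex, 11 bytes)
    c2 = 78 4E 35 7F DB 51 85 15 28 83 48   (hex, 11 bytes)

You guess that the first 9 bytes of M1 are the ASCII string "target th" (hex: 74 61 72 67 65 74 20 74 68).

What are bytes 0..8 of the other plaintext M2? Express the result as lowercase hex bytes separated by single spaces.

First, c1 ⊕ c2 = (M1 ⊕ K) ⊕ (M2 ⊕ K) = M1 ⊕ M2, so the key drops out. Then M2 = (M1 ⊕ M2) ⊕ M1 over the first 9 bytes.
byte 0: (7c XOR 78) XOR 74 = 04 XOR 74 = 70
byte 1: (ac XOR 4e) XOR 61 = e2 XOR 61 = 83
byte 2: (70 XOR 35) XOR 72 = 45 XOR 72 = 37
byte 3: (5e XOR 7f) XOR 67 = 21 XOR 67 = 46
byte 4: (e8 XOR db) XOR 65 = 33 XOR 65 = 56
byte 5: (b4 XOR 51) XOR 74 = e5 XOR 74 = 91
byte 6: (59 XOR 85) XOR 20 = dc XOR 20 = fc
byte 7: (79 XOR 15) XOR 74 = 6c XOR 74 = 18
byte 8: (4b XOR 28) XOR 68 = 63 XOR 68 = 0b

70 83 37 46 56 91 fc 18 0b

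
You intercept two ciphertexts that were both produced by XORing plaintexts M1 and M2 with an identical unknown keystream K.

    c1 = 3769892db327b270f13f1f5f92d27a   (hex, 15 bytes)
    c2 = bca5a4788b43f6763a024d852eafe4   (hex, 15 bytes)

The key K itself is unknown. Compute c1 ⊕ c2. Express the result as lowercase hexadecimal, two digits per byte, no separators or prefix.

c1 ⊕ c2 = (M1 ⊕ K) ⊕ (M2 ⊕ K) = M1 ⊕ M2 — the shared key cancels under XOR.
byte 0: 37 ^ bc = 8b
byte 1: 69 ^ a5 = cc
byte 2: 89 ^ a4 = 2d
byte 3: 2d ^ 78 = 55
byte 4: b3 ^ 8b = 38
byte 5: 27 ^ 43 = 64
byte 6: b2 ^ f6 = 44
byte 7: 70 ^ 76 = 06
byte 8: f1 ^ 3a = cb
byte 9: 3f ^ 02 = 3d
byte 10: 1f ^ 4d = 52
byte 11: 5f ^ 85 = da
byte 12: 92 ^ 2e = bc
byte 13: d2 ^ af = 7d
byte 14: 7a ^ e4 = 9e

8bcc2d5538644406cb3d52dabc7d9e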